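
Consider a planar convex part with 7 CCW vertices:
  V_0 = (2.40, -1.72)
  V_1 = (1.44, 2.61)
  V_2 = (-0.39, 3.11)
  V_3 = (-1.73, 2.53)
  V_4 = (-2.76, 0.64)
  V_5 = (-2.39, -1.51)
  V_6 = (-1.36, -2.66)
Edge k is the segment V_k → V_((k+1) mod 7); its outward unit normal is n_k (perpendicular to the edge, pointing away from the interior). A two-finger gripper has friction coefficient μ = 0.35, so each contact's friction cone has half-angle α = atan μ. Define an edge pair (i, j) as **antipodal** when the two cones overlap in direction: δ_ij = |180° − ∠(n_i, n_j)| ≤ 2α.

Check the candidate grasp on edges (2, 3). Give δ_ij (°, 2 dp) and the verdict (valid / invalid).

δ = 141.99°, invalid

α = atan 0.35 = 19.29°;  2α = 38.58°
edge 2: e_2 = (-1.34, -0.58);  n_2 = (-0.3972, +0.9177)
edge 3: e_3 = (-1.03, -1.89);  n_3 = (-0.8781, +0.4785)
∠(n_2, n_3) = 38.01°
δ = |180° − 38.01°| = 141.99°
141.99° > 2α = 38.58°  →  invalid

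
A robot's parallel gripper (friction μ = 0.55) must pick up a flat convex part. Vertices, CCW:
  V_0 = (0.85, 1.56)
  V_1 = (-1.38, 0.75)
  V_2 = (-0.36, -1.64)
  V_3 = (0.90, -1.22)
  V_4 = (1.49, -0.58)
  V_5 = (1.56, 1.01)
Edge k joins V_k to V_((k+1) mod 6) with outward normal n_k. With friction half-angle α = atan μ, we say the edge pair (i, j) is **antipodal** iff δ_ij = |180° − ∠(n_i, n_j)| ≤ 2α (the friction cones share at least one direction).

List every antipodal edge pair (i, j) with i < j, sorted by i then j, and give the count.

α = atan 0.55 = 28.81°;  2α = 57.62°
n_0 = (-0.3414, +0.9399)
n_1 = (-0.9197, -0.3925)
n_2 = (+0.3162, -0.9487)
n_3 = (+0.7352, -0.6778)
n_4 = (+0.9990, -0.0440)
n_5 = (+0.6124, +0.7905)
  (0,1): δ = 86.85°  ·
  (0,2): δ = 1.53°  ✓
  (0,3): δ = 27.37°  ✓
  (0,4): δ = 67.52°  ·
  (0,5): δ = 122.27°  ·
  (1,2): δ = 94.68°  ·
  (1,3): δ = 65.78°  ·
  (1,4): δ = 25.63°  ✓
  (1,5): δ = 29.13°  ✓
  (2,3): δ = 151.11°  ·
  (2,4): δ = 110.96°  ·
  (2,5): δ = 56.20°  ✓
  (3,4): δ = 139.85°  ·
  (3,5): δ = 85.09°  ·
  (4,5): δ = 125.24°  ·
antipodal pairs: 5

count = 5; pairs: (0,2), (0,3), (1,4), (1,5), (2,5)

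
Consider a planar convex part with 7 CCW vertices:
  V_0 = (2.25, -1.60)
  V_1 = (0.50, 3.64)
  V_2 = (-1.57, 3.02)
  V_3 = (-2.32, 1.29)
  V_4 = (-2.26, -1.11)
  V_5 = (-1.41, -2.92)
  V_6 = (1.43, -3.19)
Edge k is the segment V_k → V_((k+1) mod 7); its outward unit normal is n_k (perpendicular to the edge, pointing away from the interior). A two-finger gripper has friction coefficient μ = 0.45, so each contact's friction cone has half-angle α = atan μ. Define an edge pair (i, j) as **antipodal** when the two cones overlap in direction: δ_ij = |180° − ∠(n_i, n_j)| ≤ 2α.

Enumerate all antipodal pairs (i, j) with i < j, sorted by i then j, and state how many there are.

count = 7; pairs: (0,2), (0,3), (0,4), (1,5), (1,6), (2,6), (3,6)

α = atan 0.45 = 24.23°;  2α = 48.46°
n_0 = (+0.9485, +0.3168)
n_1 = (-0.2869, +0.9580)
n_2 = (-0.9175, +0.3978)
n_3 = (-0.9997, -0.0250)
n_4 = (-0.9052, -0.4251)
n_5 = (-0.0946, -0.9955)
n_6 = (+0.8888, -0.4584)
  (0,1): δ = 91.79°  ·
  (0,2): δ = 41.91°  ✓
  (0,3): δ = 17.04°  ✓
  (0,4): δ = 6.69°  ✓
  (0,5): δ = 66.10°  ·
  (0,6): δ = 134.25°  ·
  (1,2): δ = 130.11°  ·
  (1,3): δ = 105.24°  ·
  (1,4): δ = 81.52°  ·
  (1,5): δ = 22.10°  ✓
  (1,6): δ = 46.04°  ✓
  (2,3): δ = 155.13°  ·
  (2,4): δ = 131.41°  ·
  (2,5): δ = 71.99°  ·
  (2,6): δ = 3.84°  ✓
  (3,4): δ = 156.28°  ·
  (3,5): δ = 96.86°  ·
  (3,6): δ = 28.71°  ✓
  (4,5): δ = 120.59°  ·
  (4,6): δ = 52.44°  ·
  (5,6): δ = 111.85°  ·
antipodal pairs: 7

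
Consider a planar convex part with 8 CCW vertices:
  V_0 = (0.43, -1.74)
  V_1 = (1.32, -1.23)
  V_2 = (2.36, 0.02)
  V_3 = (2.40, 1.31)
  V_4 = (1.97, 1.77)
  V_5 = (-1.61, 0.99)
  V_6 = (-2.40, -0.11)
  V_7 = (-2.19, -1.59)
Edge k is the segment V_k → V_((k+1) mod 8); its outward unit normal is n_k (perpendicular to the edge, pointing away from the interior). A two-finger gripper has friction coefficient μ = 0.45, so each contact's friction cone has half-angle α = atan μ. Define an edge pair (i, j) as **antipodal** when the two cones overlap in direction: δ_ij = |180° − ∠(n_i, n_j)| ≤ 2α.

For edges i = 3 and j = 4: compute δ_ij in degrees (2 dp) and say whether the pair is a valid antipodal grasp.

α = atan 0.45 = 24.23°;  2α = 48.46°
edge 3: e_3 = (-0.43, +0.46);  n_3 = (+0.7305, +0.6829)
edge 4: e_4 = (-3.58, -0.78);  n_4 = (-0.2129, +0.9771)
∠(n_3, n_4) = 59.22°
δ = |180° − 59.22°| = 120.78°
120.78° > 2α = 48.46°  →  invalid

δ = 120.78°, invalid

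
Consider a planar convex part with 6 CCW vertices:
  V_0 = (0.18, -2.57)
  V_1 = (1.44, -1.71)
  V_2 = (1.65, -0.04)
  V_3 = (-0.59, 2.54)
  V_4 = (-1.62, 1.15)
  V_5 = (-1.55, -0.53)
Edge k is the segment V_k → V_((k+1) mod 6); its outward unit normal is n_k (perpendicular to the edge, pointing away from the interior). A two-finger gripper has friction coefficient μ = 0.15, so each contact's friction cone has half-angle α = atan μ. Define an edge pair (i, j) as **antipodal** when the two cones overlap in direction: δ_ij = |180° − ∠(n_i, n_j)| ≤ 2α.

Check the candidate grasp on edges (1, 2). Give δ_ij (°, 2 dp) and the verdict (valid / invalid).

α = atan 0.15 = 8.53°;  2α = 17.06°
edge 1: e_1 = (+0.21, +1.67);  n_1 = (+0.9922, -0.1248)
edge 2: e_2 = (-2.24, +2.58);  n_2 = (+0.7551, +0.6556)
∠(n_1, n_2) = 48.13°
δ = |180° − 48.13°| = 131.87°
131.87° > 2α = 17.06°  →  invalid

δ = 131.87°, invalid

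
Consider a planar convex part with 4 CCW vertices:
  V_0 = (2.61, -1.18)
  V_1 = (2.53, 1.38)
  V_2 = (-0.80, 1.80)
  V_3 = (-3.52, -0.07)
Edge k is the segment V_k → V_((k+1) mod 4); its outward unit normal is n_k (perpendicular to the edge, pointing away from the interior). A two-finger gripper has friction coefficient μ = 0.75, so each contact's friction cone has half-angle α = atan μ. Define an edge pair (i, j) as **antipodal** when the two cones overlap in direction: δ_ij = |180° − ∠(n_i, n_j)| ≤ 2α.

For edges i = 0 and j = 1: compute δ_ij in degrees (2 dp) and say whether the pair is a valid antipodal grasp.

α = atan 0.75 = 36.87°;  2α = 73.74°
edge 0: e_0 = (-0.08, +2.56);  n_0 = (+0.9995, +0.0312)
edge 1: e_1 = (-3.33, +0.42);  n_1 = (+0.1251, +0.9921)
∠(n_0, n_1) = 81.02°
δ = |180° − 81.02°| = 98.98°
98.98° > 2α = 73.74°  →  invalid

δ = 98.98°, invalid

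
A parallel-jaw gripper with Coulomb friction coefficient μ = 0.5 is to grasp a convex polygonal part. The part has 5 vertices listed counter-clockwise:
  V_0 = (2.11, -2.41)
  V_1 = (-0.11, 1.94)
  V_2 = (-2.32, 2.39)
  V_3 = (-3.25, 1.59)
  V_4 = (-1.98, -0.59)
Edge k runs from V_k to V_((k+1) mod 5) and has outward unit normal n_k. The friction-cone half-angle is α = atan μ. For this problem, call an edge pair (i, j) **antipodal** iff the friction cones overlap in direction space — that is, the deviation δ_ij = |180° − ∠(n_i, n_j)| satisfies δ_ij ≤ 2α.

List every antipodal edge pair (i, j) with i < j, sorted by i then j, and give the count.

α = atan 0.5 = 26.57°;  2α = 53.13°
n_0 = (+0.8907, +0.4546)
n_1 = (+0.1995, +0.9799)
n_2 = (-0.6521, +0.7581)
n_3 = (-0.8641, -0.5034)
n_4 = (-0.4066, -0.9136)
  (0,1): δ = 128.55°  ·
  (0,2): δ = 76.33°  ·
  (0,3): δ = 3.19°  ✓
  (0,4): δ = 38.97°  ✓
  (1,2): δ = 127.79°  ·
  (1,3): δ = 48.27°  ✓
  (1,4): δ = 12.48°  ✓
  (2,3): δ = 100.48°  ·
  (2,4): δ = 64.69°  ·
  (3,4): δ = 144.21°  ·
antipodal pairs: 4

count = 4; pairs: (0,3), (0,4), (1,3), (1,4)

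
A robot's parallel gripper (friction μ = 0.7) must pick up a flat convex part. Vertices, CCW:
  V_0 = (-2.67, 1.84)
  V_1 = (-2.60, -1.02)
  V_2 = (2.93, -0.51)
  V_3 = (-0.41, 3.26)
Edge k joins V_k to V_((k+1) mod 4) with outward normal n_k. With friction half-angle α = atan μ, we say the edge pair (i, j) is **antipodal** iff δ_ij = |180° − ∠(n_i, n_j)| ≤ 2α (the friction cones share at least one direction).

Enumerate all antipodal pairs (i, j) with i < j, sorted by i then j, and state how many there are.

α = atan 0.7 = 34.99°;  2α = 69.98°
n_0 = (-0.9997, -0.0245)
n_1 = (+0.0918, -0.9958)
n_2 = (+0.7485, +0.6631)
n_3 = (-0.5320, +0.8467)
  (0,1): δ = 86.13°  ·
  (0,2): δ = 40.14°  ✓
  (0,3): δ = 120.74°  ·
  (1,2): δ = 53.73°  ✓
  (1,3): δ = 26.87°  ✓
  (2,3): δ = 99.40°  ·
antipodal pairs: 3

count = 3; pairs: (0,2), (1,2), (1,3)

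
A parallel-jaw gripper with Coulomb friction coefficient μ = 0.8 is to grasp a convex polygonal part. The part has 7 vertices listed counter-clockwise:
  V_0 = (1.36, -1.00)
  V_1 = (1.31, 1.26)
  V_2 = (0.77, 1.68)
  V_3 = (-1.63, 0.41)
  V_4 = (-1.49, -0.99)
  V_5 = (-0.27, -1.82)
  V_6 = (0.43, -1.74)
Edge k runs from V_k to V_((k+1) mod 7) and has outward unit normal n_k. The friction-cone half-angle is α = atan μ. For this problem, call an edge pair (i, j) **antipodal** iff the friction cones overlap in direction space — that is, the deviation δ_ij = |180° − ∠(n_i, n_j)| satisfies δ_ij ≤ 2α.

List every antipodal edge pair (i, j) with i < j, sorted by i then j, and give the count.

count = 11; pairs: (0,2), (0,3), (0,4), (1,3), (1,4), (1,5), (1,6), (2,4), (2,5), (2,6), (3,6)

α = atan 0.8 = 38.66°;  2α = 77.32°
n_0 = (+0.9998, +0.0221)
n_1 = (+0.6139, +0.7894)
n_2 = (-0.4677, +0.8839)
n_3 = (-0.9950, -0.0995)
n_4 = (-0.5625, -0.8268)
n_5 = (+0.1135, -0.9935)
n_6 = (+0.6226, -0.7825)
  (0,1): δ = 129.14°  ·
  (0,2): δ = 63.38°  ✓
  (0,3): δ = 4.44°  ✓
  (0,4): δ = 54.50°  ✓
  (0,5): δ = 95.25°  ·
  (0,6): δ = 127.24°  ·
  (1,2): δ = 114.24°  ·
  (1,3): δ = 46.41°  ✓
  (1,4): δ = 3.65°  ✓
  (1,5): δ = 44.39°  ✓
  (1,6): δ = 76.38°  ✓
  (2,3): δ = 112.18°  ·
  (2,4): δ = 62.11°  ✓
  (2,5): δ = 21.37°  ✓
  (2,6): δ = 10.62°  ✓
  (3,4): δ = 129.94°  ·
  (3,5): δ = 89.19°  ·
  (3,6): δ = 57.20°  ✓
  (4,5): δ = 139.25°  ·
  (4,6): δ = 107.26°  ·
  (5,6): δ = 148.01°  ·
antipodal pairs: 11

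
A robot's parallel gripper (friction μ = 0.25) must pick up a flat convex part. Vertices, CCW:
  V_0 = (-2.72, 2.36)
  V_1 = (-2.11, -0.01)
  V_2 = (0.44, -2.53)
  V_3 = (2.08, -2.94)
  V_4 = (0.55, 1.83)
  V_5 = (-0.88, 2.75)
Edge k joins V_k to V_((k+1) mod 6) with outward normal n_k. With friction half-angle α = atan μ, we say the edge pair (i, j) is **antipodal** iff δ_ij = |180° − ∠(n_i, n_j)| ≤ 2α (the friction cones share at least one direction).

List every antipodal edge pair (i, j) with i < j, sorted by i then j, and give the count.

α = atan 0.25 = 14.04°;  2α = 28.07°
n_0 = (-0.9684, -0.2493)
n_1 = (-0.7029, -0.7113)
n_2 = (-0.2425, -0.9701)
n_3 = (+0.9522, +0.3054)
n_4 = (+0.5411, +0.8410)
n_5 = (-0.2074, +0.9783)
  (0,1): δ = 149.09°  ·
  (0,2): δ = 118.47°  ·
  (0,3): δ = 3.35°  ✓
  (0,4): δ = 42.81°  ·
  (0,5): δ = 87.53°  ·
  (1,2): δ = 149.38°  ·
  (1,3): δ = 27.56°  ✓
  (1,4): δ = 11.91°  ✓
  (1,5): δ = 56.63°  ·
  (2,3): δ = 58.18°  ·
  (2,4): δ = 18.72°  ✓
  (2,5): δ = 26.00°  ✓
  (3,4): δ = 140.54°  ·
  (3,5): δ = 95.82°  ·
  (4,5): δ = 135.28°  ·
antipodal pairs: 5

count = 5; pairs: (0,3), (1,3), (1,4), (2,4), (2,5)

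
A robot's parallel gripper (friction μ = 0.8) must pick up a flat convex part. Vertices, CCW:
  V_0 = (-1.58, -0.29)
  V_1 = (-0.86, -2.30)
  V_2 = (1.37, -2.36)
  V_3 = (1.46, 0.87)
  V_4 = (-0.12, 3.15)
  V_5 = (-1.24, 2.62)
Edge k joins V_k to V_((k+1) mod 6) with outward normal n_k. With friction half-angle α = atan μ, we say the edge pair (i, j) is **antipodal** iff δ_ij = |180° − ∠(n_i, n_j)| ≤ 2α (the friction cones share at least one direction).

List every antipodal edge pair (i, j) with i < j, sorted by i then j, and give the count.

α = atan 0.8 = 38.66°;  2α = 77.32°
n_0 = (-0.9414, -0.3372)
n_1 = (-0.0269, -0.9996)
n_2 = (+0.9996, -0.0279)
n_3 = (+0.8219, +0.5696)
n_4 = (-0.4277, +0.9039)
n_5 = (-0.9932, +0.1160)
  (0,1): δ = 111.25°  ·
  (0,2): δ = 21.30°  ✓
  (0,3): δ = 15.01°  ✓
  (0,4): δ = 95.62°  ·
  (0,5): δ = 153.63°  ·
  (1,2): δ = 90.05°  ·
  (1,3): δ = 53.74°  ✓
  (1,4): δ = 26.87°  ✓
  (1,5): δ = 84.88°  ·
  (2,3): δ = 143.68°  ·
  (2,4): δ = 63.08°  ✓
  (2,5): δ = 5.07°  ✓
  (3,4): δ = 99.40°  ·
  (3,5): δ = 41.39°  ✓
  (4,5): δ = 121.99°  ·
antipodal pairs: 7

count = 7; pairs: (0,2), (0,3), (1,3), (1,4), (2,4), (2,5), (3,5)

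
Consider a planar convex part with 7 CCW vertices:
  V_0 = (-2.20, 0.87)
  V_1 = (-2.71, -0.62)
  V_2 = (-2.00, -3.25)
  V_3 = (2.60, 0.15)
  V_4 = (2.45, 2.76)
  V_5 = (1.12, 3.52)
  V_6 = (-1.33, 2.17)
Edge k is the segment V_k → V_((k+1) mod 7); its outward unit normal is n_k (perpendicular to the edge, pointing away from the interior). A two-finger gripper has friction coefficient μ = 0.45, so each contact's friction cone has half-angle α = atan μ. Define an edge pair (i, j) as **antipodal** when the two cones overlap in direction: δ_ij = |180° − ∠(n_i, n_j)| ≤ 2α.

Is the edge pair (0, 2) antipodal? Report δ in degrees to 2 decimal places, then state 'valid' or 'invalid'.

α = atan 0.45 = 24.23°;  2α = 48.46°
edge 0: e_0 = (-0.51, -1.49);  n_0 = (-0.9461, +0.3238)
edge 2: e_2 = (+4.60, +3.40);  n_2 = (+0.5944, -0.8042)
∠(n_0, n_2) = 145.36°
δ = |180° − 145.36°| = 34.64°
34.64° ≤ 2α = 48.46°  →  valid

δ = 34.64°, valid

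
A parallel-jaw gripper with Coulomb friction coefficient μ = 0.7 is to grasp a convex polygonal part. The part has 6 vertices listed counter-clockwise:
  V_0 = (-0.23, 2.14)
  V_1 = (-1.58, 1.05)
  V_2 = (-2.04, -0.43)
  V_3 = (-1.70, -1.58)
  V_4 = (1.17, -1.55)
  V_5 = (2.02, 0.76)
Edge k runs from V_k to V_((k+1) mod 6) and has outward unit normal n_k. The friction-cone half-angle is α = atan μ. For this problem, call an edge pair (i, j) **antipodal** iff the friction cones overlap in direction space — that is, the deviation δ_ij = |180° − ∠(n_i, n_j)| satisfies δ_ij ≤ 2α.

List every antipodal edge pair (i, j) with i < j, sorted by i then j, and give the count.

count = 6; pairs: (0,3), (0,4), (1,4), (2,4), (2,5), (3,5)

α = atan 0.7 = 34.99°;  2α = 69.98°
n_0 = (-0.6282, +0.7780)
n_1 = (-0.9549, +0.2968)
n_2 = (-0.9590, -0.2835)
n_3 = (+0.0105, -0.9999)
n_4 = (+0.9385, -0.3453)
n_5 = (+0.5228, +0.8524)
  (0,1): δ = 146.18°  ·
  (0,2): δ = 112.45°  ·
  (0,3): δ = 38.32°  ✓
  (0,4): δ = 30.88°  ✓
  (0,5): δ = 109.56°  ·
  (1,2): δ = 146.26°  ·
  (1,3): δ = 72.14°  ·
  (1,4): δ = 2.94°  ✓
  (1,5): δ = 75.74°  ·
  (2,3): δ = 105.87°  ·
  (2,4): δ = 36.67°  ✓
  (2,5): δ = 42.01°  ✓
  (3,4): δ = 110.80°  ·
  (3,5): δ = 32.12°  ✓
  (4,5): δ = 101.32°  ·
antipodal pairs: 6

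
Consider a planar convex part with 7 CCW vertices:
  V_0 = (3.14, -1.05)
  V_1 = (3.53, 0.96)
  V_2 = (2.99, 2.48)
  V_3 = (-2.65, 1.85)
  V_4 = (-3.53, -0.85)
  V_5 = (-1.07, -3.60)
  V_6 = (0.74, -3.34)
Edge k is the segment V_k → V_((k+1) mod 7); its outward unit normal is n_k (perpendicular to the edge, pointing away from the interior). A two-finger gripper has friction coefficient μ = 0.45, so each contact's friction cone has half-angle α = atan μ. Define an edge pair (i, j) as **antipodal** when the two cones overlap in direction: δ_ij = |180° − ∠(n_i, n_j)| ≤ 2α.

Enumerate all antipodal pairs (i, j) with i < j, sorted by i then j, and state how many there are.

count = 6; pairs: (0,3), (1,3), (1,4), (2,5), (2,6), (3,6)

α = atan 0.45 = 24.23°;  2α = 48.46°
n_0 = (+0.9817, -0.1905)
n_1 = (+0.9423, +0.3348)
n_2 = (-0.1110, +0.9938)
n_3 = (-0.9508, +0.3099)
n_4 = (-0.7453, -0.6667)
n_5 = (+0.1422, -0.9898)
n_6 = (+0.6903, -0.7235)
  (0,1): δ = 149.46°  ·
  (0,2): δ = 72.65°  ·
  (0,3): δ = 7.07°  ✓
  (0,4): δ = 52.79°  ·
  (0,5): δ = 109.16°  ·
  (0,6): δ = 144.64°  ·
  (1,2): δ = 103.18°  ·
  (1,3): δ = 37.61°  ✓
  (1,4): δ = 22.26°  ✓
  (1,5): δ = 78.62°  ·
  (1,6): δ = 114.10°  ·
  (2,3): δ = 114.43°  ·
  (2,4): δ = 54.56°  ·
  (2,5): δ = 1.80°  ✓
  (2,6): δ = 37.28°  ✓
  (3,4): δ = 120.13°  ·
  (3,5): δ = 63.77°  ·
  (3,6): δ = 28.29°  ✓
  (4,5): δ = 123.64°  ·
  (4,6): δ = 88.16°  ·
  (5,6): δ = 144.52°  ·
antipodal pairs: 6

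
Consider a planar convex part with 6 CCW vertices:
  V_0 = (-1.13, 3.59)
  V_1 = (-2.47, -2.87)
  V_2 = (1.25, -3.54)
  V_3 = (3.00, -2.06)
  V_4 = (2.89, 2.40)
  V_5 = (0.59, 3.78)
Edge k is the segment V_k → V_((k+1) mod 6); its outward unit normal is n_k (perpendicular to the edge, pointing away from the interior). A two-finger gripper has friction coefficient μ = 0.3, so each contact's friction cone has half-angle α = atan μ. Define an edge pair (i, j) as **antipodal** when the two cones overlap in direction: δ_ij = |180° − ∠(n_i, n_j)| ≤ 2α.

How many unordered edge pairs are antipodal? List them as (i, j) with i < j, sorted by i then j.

count = 3; pairs: (0,3), (1,4), (1,5)

α = atan 0.3 = 16.70°;  2α = 33.40°
n_0 = (-0.9792, +0.2031)
n_1 = (-0.1773, -0.9842)
n_2 = (+0.6457, -0.7636)
n_3 = (+0.9997, +0.0247)
n_4 = (+0.5145, +0.8575)
n_5 = (-0.1098, +0.9940)
  (0,1): δ = 88.49°  ·
  (0,2): δ = 38.06°  ·
  (0,3): δ = 13.13°  ✓
  (0,4): δ = 70.75°  ·
  (0,5): δ = 108.02°  ·
  (1,2): δ = 129.57°  ·
  (1,3): δ = 78.38°  ·
  (1,4): δ = 20.75°  ✓
  (1,5): δ = 16.51°  ✓
  (2,3): δ = 128.81°  ·
  (2,4): δ = 71.19°  ·
  (2,5): δ = 33.92°  ·
  (3,4): δ = 122.38°  ·
  (3,5): δ = 85.11°  ·
  (4,5): δ = 142.73°  ·
antipodal pairs: 3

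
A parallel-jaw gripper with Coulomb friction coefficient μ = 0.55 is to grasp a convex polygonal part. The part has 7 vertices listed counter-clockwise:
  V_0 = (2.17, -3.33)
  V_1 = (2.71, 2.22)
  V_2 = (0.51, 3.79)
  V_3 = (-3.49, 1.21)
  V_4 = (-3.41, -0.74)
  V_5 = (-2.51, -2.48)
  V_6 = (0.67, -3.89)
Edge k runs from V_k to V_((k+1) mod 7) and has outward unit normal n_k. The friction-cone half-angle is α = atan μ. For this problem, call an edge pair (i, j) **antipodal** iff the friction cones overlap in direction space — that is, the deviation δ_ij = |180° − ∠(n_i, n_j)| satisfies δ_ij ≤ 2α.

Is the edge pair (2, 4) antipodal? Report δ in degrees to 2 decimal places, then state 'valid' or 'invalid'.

α = atan 0.55 = 28.81°;  2α = 57.62°
edge 2: e_2 = (-4.00, -2.58);  n_2 = (-0.5420, +0.8404)
edge 4: e_4 = (+0.90, -1.74);  n_4 = (-0.8882, -0.4594)
∠(n_2, n_4) = 84.53°
δ = |180° − 84.53°| = 95.47°
95.47° > 2α = 57.62°  →  invalid

δ = 95.47°, invalid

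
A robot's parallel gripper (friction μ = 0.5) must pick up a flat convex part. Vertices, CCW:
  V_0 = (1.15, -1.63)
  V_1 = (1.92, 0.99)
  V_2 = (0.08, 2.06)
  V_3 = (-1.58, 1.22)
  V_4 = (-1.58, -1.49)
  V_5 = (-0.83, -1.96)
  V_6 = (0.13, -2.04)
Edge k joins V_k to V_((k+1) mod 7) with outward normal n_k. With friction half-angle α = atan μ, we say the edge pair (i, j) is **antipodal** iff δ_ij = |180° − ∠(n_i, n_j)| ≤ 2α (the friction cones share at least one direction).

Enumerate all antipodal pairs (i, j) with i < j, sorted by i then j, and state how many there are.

count = 7; pairs: (0,2), (0,3), (1,4), (1,5), (1,6), (2,5), (2,6)

α = atan 0.5 = 26.57°;  2α = 53.13°
n_0 = (+0.9594, -0.2820)
n_1 = (+0.5027, +0.8645)
n_2 = (-0.4515, +0.8923)
n_3 = (-1.0000, -0.0000)
n_4 = (-0.5310, -0.8474)
n_5 = (-0.0830, -0.9965)
n_6 = (+0.3730, -0.9278)
  (0,1): δ = 103.80°  ·
  (0,2): δ = 46.78°  ✓
  (0,3): δ = 16.38°  ✓
  (0,4): δ = 74.30°  ·
  (0,5): δ = 101.61°  ·
  (0,6): δ = 128.28°  ·
  (1,2): δ = 122.98°  ·
  (1,3): δ = 59.82°  ·
  (1,4): δ = 1.90°  ✓
  (1,5): δ = 25.42°  ✓
  (1,6): δ = 52.08°  ✓
  (2,3): δ = 116.84°  ·
  (2,4): δ = 58.91°  ·
  (2,5): δ = 31.60°  ✓
  (2,6): δ = 4.94°  ✓
  (3,4): δ = 122.07°  ·
  (3,5): δ = 94.76°  ·
  (3,6): δ = 68.10°  ·
  (4,5): δ = 152.69°  ·
  (4,6): δ = 126.03°  ·
  (5,6): δ = 153.34°  ·
antipodal pairs: 7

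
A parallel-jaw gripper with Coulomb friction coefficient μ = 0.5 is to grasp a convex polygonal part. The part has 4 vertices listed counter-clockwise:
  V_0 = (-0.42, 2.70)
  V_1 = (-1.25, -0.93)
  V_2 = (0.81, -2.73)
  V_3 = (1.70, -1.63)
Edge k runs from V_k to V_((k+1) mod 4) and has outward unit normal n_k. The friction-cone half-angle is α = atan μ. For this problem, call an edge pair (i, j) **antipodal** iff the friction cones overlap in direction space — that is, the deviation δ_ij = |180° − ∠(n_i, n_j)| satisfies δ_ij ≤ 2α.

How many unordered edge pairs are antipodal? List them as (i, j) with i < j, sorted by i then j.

count = 3; pairs: (0,2), (0,3), (1,3)

α = atan 0.5 = 26.57°;  2α = 53.13°
n_0 = (-0.9748, +0.2229)
n_1 = (-0.6580, -0.7530)
n_2 = (+0.7774, -0.6290)
n_3 = (+0.8981, +0.4397)
  (0,1): δ = 118.27°  ·
  (0,2): δ = 26.10°  ✓
  (0,3): δ = 38.97°  ✓
  (1,2): δ = 87.83°  ·
  (1,3): δ = 22.77°  ✓
  (2,3): δ = 114.94°  ·
antipodal pairs: 3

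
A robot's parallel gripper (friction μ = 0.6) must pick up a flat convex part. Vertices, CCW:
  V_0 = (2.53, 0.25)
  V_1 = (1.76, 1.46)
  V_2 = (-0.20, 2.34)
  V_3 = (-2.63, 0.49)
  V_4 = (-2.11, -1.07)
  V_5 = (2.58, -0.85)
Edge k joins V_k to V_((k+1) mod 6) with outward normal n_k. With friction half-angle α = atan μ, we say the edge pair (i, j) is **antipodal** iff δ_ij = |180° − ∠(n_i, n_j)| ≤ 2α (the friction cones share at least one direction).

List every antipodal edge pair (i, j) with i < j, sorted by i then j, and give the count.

count = 7; pairs: (0,3), (0,4), (1,3), (1,4), (2,4), (2,5), (3,5)

α = atan 0.6 = 30.96°;  2α = 61.93°
n_0 = (+0.8437, +0.5369)
n_1 = (+0.4096, +0.9123)
n_2 = (-0.6057, +0.7957)
n_3 = (-0.9487, -0.3162)
n_4 = (+0.0469, -0.9989)
n_5 = (+0.9990, +0.0454)
  (0,1): δ = 146.65°  ·
  (0,2): δ = 85.19°  ·
  (0,3): δ = 14.04°  ✓
  (0,4): δ = 60.21°  ✓
  (0,5): δ = 150.13°  ·
  (1,2): δ = 118.54°  ·
  (1,3): δ = 47.39°  ✓
  (1,4): δ = 26.86°  ✓
  (1,5): δ = 116.78°  ·
  (2,3): δ = 108.85°  ·
  (2,4): δ = 34.60°  ✓
  (2,5): δ = 55.32°  ✓
  (3,4): δ = 105.75°  ·
  (3,5): δ = 15.83°  ✓
  (4,5): δ = 90.08°  ·
antipodal pairs: 7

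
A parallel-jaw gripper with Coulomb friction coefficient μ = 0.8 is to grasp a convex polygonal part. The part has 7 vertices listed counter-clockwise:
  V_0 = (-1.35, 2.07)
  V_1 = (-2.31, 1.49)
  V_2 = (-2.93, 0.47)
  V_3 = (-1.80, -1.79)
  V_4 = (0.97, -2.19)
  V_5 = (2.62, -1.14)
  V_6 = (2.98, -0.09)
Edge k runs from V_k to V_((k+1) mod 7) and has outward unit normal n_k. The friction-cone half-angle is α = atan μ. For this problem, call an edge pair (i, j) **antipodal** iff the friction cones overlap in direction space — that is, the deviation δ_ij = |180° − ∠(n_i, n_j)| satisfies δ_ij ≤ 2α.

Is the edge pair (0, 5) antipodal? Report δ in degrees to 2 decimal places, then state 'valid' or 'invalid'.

δ = 39.94°, valid

α = atan 0.8 = 38.66°;  2α = 77.32°
edge 0: e_0 = (-0.96, -0.58);  n_0 = (-0.5171, +0.8559)
edge 5: e_5 = (+0.36, +1.05);  n_5 = (+0.9459, -0.3243)
∠(n_0, n_5) = 140.06°
δ = |180° − 140.06°| = 39.94°
39.94° ≤ 2α = 77.32°  →  valid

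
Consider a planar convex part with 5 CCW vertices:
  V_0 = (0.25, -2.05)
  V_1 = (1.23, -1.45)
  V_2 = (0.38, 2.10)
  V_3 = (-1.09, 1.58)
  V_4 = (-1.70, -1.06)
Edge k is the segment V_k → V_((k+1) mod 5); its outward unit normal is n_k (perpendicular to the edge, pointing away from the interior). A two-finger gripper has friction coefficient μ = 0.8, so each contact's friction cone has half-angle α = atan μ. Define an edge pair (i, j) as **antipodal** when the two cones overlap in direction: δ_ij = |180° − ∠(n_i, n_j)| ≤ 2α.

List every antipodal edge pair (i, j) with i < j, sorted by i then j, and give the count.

α = atan 0.8 = 38.66°;  2α = 77.32°
n_0 = (+0.5222, -0.8529)
n_1 = (+0.9725, +0.2329)
n_2 = (-0.3335, +0.9428)
n_3 = (-0.9743, +0.2251)
n_4 = (-0.4527, -0.8917)
  (0,1): δ = 108.01°  ·
  (0,2): δ = 12.00°  ✓
  (0,3): δ = 45.51°  ✓
  (0,4): δ = 121.61°  ·
  (1,2): δ = 83.98°  ·
  (1,3): δ = 26.48°  ✓
  (1,4): δ = 49.62°  ✓
  (2,3): δ = 122.49°  ·
  (2,4): δ = 46.40°  ✓
  (3,4): δ = 103.91°  ·
antipodal pairs: 5

count = 5; pairs: (0,2), (0,3), (1,3), (1,4), (2,4)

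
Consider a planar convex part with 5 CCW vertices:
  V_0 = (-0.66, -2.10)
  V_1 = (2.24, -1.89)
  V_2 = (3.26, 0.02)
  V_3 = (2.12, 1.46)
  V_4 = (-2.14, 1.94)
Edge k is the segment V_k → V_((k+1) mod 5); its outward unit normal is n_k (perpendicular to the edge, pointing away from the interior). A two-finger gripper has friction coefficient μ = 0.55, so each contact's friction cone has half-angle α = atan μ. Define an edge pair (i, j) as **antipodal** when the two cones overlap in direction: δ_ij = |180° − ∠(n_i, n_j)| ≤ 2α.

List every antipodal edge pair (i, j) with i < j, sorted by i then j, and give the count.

count = 4; pairs: (0,2), (0,3), (1,4), (2,4)

α = atan 0.55 = 28.81°;  2α = 57.62°
n_0 = (+0.0722, -0.9974)
n_1 = (+0.8821, -0.4711)
n_2 = (+0.7840, +0.6207)
n_3 = (+0.1120, +0.9937)
n_4 = (-0.9390, -0.3440)
  (0,1): δ = 122.25°  ·
  (0,2): δ = 55.77°  ✓
  (0,3): δ = 10.57°  ✓
  (0,4): δ = 105.98°  ·
  (1,2): δ = 113.53°  ·
  (1,3): δ = 68.33°  ·
  (1,4): δ = 48.22°  ✓
  (2,3): δ = 134.80°  ·
  (2,4): δ = 18.25°  ✓
  (3,4): δ = 63.45°  ·
antipodal pairs: 4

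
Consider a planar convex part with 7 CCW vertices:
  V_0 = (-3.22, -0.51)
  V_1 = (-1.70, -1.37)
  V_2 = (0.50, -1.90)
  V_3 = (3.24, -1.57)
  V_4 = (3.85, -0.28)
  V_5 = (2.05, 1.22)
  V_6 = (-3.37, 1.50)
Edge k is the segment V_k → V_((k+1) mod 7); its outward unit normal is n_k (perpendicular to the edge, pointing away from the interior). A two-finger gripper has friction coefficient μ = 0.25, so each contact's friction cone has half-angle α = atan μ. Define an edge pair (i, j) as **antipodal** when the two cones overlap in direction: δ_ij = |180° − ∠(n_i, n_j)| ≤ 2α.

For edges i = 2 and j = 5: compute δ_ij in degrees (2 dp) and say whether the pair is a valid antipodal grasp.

δ = 9.82°, valid

α = atan 0.25 = 14.04°;  2α = 28.07°
edge 2: e_2 = (+2.74, +0.33);  n_2 = (+0.1196, -0.9928)
edge 5: e_5 = (-5.42, +0.28);  n_5 = (+0.0516, +0.9987)
∠(n_2, n_5) = 170.18°
δ = |180° − 170.18°| = 9.82°
9.82° ≤ 2α = 28.07°  →  valid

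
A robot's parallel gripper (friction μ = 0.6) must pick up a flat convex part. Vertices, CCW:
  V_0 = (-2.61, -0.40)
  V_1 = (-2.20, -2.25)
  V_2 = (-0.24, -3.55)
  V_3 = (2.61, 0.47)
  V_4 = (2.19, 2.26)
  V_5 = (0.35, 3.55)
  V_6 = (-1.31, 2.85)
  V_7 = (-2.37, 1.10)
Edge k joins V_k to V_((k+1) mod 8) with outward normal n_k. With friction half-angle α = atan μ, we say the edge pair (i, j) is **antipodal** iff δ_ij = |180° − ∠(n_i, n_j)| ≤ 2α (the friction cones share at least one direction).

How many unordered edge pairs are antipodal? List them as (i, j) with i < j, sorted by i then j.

α = atan 0.6 = 30.96°;  2α = 61.93°
n_0 = (-0.9763, -0.2164)
n_1 = (-0.5527, -0.8334)
n_2 = (+0.8158, -0.5784)
n_3 = (+0.9736, +0.2284)
n_4 = (+0.5741, +0.8188)
n_5 = (-0.3886, +0.9214)
n_6 = (-0.8553, +0.5181)
n_7 = (-0.9874, +0.1580)
  (0,1): δ = 136.05°  ·
  (0,2): δ = 47.83°  ✓
  (0,3): δ = 0.71°  ✓
  (0,4): δ = 42.47°  ✓
  (0,5): δ = 100.37°  ·
  (0,6): δ = 136.30°  ·
  (0,7): δ = 158.41°  ·
  (1,2): δ = 91.78°  ·
  (1,3): δ = 43.24°  ✓
  (1,4): δ = 1.48°  ✓
  (1,5): δ = 56.42°  ✓
  (1,6): δ = 92.35°  ·
  (1,7): δ = 114.46°  ·
  (2,3): δ = 131.46°  ·
  (2,4): δ = 89.70°  ·
  (2,5): δ = 31.80°  ✓
  (2,6): δ = 4.13°  ✓
  (2,7): δ = 26.24°  ✓
  (3,4): δ = 138.24°  ·
  (3,5): δ = 80.34°  ·
  (3,6): δ = 44.41°  ✓
  (3,7): δ = 22.30°  ✓
  (4,5): δ = 122.10°  ·
  (4,6): δ = 86.17°  ·
  (4,7): δ = 64.06°  ·
  (5,6): δ = 144.07°  ·
  (5,7): δ = 121.95°  ·
  (6,7): δ = 157.89°  ·
antipodal pairs: 11

count = 11; pairs: (0,2), (0,3), (0,4), (1,3), (1,4), (1,5), (2,5), (2,6), (2,7), (3,6), (3,7)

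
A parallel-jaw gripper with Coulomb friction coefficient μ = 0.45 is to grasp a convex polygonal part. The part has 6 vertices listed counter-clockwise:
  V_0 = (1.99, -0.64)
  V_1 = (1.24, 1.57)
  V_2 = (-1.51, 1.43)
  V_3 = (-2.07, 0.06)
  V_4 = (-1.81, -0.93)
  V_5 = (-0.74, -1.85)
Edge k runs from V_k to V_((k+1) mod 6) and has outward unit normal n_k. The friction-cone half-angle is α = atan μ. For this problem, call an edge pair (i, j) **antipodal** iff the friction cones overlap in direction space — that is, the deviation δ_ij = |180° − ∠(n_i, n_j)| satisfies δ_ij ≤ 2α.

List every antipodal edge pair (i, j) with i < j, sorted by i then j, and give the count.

count = 6; pairs: (0,2), (0,3), (0,4), (1,4), (1,5), (2,5)

α = atan 0.45 = 24.23°;  2α = 48.46°
n_0 = (+0.9470, +0.3214)
n_1 = (-0.0508, +0.9987)
n_2 = (-0.9257, +0.3784)
n_3 = (-0.9672, -0.2540)
n_4 = (-0.6520, -0.7583)
n_5 = (+0.4052, -0.9142)
  (0,1): δ = 105.83°  ·
  (0,2): δ = 40.98°  ✓
  (0,3): δ = 4.03°  ✓
  (0,4): δ = 30.57°  ✓
  (0,5): δ = 95.16°  ·
  (1,2): δ = 115.15°  ·
  (1,3): δ = 78.20°  ·
  (1,4): δ = 43.60°  ✓
  (1,5): δ = 20.99°  ✓
  (2,3): δ = 143.05°  ·
  (2,4): δ = 108.46°  ·
  (2,5): δ = 43.86°  ✓
  (3,4): δ = 145.40°  ·
  (3,5): δ = 80.81°  ·
  (4,5): δ = 115.41°  ·
antipodal pairs: 6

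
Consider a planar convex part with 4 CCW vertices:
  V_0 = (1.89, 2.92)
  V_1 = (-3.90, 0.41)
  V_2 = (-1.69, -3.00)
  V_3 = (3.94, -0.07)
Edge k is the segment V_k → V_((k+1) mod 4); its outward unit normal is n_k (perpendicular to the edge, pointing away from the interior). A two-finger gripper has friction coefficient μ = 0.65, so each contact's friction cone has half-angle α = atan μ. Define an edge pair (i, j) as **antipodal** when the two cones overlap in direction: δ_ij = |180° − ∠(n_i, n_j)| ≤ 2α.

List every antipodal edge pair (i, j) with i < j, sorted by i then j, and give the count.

α = atan 0.65 = 33.02°;  2α = 66.05°
n_0 = (-0.3977, +0.9175)
n_1 = (-0.8392, -0.5439)
n_2 = (+0.4617, -0.8871)
n_3 = (+0.8248, +0.5655)
  (0,1): δ = 80.49°  ·
  (0,2): δ = 4.06°  ✓
  (0,3): δ = 101.00°  ·
  (1,2): δ = 95.45°  ·
  (1,3): δ = 1.49°  ✓
  (2,3): δ = 83.06°  ·
antipodal pairs: 2

count = 2; pairs: (0,2), (1,3)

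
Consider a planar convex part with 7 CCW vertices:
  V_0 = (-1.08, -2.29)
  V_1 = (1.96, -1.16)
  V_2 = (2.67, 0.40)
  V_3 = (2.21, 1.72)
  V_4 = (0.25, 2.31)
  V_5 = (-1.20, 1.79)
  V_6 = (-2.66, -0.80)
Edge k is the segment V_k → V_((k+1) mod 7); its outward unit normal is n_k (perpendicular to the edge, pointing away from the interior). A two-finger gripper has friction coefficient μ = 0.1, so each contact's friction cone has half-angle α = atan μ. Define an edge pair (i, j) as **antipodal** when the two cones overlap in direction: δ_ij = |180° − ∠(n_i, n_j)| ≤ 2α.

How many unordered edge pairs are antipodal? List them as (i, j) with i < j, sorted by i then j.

α = atan 0.1 = 5.71°;  2α = 11.42°
n_0 = (+0.3484, -0.9373)
n_1 = (+0.9102, -0.4142)
n_2 = (+0.9443, +0.3291)
n_3 = (+0.2882, +0.9576)
n_4 = (-0.3376, +0.9413)
n_5 = (-0.8711, +0.4911)
n_6 = (-0.6861, -0.7275)
  (0,1): δ = 134.86°  ·
  (0,2): δ = 91.18°  ·
  (0,3): δ = 37.14°  ·
  (0,4): δ = 0.66°  ✓
  (0,5): δ = 40.20°  ·
  (0,6): δ = 116.29°  ·
  (1,2): δ = 136.32°  ·
  (1,3): δ = 82.28°  ·
  (1,4): δ = 45.80°  ·
  (1,5): δ = 4.94°  ✓
  (1,6): δ = 71.15°  ·
  (2,3): δ = 125.97°  ·
  (2,4): δ = 89.48°  ·
  (2,5): δ = 48.62°  ·
  (2,6): δ = 27.47°  ·
  (3,4): δ = 143.52°  ·
  (3,5): δ = 102.66°  ·
  (3,6): δ = 26.57°  ·
  (4,5): δ = 139.14°  ·
  (4,6): δ = 63.05°  ·
  (5,6): δ = 103.91°  ·
antipodal pairs: 2

count = 2; pairs: (0,4), (1,5)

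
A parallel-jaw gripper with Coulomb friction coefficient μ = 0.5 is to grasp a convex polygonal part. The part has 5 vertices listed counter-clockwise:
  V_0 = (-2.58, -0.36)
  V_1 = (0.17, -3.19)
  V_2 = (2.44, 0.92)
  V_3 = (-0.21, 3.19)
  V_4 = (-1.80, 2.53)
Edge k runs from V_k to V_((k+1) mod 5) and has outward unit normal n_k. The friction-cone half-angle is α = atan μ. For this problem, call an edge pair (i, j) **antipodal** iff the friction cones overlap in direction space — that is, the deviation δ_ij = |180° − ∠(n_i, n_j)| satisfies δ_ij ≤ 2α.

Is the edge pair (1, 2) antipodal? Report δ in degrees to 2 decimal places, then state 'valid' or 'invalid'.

α = atan 0.5 = 26.57°;  2α = 53.13°
edge 1: e_1 = (+2.27, +4.11);  n_1 = (+0.8754, -0.4835)
edge 2: e_2 = (-2.65, +2.27);  n_2 = (+0.6506, +0.7595)
∠(n_1, n_2) = 78.33°
δ = |180° − 78.33°| = 101.67°
101.67° > 2α = 53.13°  →  invalid

δ = 101.67°, invalid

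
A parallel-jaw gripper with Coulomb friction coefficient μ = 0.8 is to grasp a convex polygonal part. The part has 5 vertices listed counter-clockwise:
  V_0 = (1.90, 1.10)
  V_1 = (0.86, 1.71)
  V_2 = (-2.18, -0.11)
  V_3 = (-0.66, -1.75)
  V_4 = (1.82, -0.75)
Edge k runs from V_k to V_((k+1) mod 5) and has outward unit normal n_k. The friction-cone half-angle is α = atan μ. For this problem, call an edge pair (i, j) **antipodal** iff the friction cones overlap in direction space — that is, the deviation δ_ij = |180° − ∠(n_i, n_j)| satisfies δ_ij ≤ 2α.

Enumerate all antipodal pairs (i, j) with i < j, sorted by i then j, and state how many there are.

count = 5; pairs: (0,2), (0,3), (1,3), (1,4), (2,4)

α = atan 0.8 = 38.66°;  2α = 77.32°
n_0 = (+0.5059, +0.8626)
n_1 = (-0.5137, +0.8580)
n_2 = (-0.7334, -0.6798)
n_3 = (+0.3740, -0.9274)
n_4 = (+0.9991, -0.0432)
  (0,1): δ = 118.70°  ·
  (0,2): δ = 16.78°  ✓
  (0,3): δ = 52.35°  ✓
  (0,4): δ = 117.92°  ·
  (1,2): δ = 78.08°  ·
  (1,3): δ = 8.95°  ✓
  (1,4): δ = 56.62°  ✓
  (2,3): δ = 110.86°  ·
  (2,4): δ = 45.30°  ✓
  (3,4): δ = 114.44°  ·
antipodal pairs: 5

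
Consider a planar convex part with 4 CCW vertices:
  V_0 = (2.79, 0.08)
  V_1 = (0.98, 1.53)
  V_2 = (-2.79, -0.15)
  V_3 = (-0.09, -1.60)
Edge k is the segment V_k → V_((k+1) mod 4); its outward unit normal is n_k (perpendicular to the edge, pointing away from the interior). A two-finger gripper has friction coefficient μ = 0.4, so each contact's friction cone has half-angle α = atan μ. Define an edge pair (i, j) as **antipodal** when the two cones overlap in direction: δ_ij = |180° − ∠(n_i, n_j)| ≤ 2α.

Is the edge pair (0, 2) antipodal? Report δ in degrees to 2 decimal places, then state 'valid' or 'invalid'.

δ = 10.46°, valid

α = atan 0.4 = 21.80°;  2α = 43.60°
edge 0: e_0 = (-1.81, +1.45);  n_0 = (+0.6252, +0.7804)
edge 2: e_2 = (+2.70, -1.45);  n_2 = (-0.4731, -0.8810)
∠(n_0, n_2) = 169.54°
δ = |180° − 169.54°| = 10.46°
10.46° ≤ 2α = 43.60°  →  valid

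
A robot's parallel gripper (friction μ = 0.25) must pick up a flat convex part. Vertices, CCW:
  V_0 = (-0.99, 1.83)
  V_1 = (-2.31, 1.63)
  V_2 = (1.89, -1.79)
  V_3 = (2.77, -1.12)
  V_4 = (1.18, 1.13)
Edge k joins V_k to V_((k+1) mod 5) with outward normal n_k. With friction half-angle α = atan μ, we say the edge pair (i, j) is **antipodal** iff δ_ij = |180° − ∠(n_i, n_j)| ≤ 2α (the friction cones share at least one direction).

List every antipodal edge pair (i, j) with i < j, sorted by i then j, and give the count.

count = 2; pairs: (1,3), (1,4)

α = atan 0.25 = 14.04°;  2α = 28.07°
n_0 = (-0.1498, +0.9887)
n_1 = (-0.6314, -0.7754)
n_2 = (+0.6058, -0.7956)
n_3 = (+0.8167, +0.5771)
n_4 = (+0.3070, +0.9517)
  (0,1): δ = 47.77°  ·
  (0,2): δ = 28.67°  ·
  (0,3): δ = 116.63°  ·
  (0,4): δ = 153.51°  ·
  (1,2): δ = 103.56°  ·
  (1,3): δ = 15.60°  ✓
  (1,4): δ = 21.28°  ✓
  (2,3): δ = 92.04°  ·
  (2,4): δ = 55.16°  ·
  (3,4): δ = 143.13°  ·
antipodal pairs: 2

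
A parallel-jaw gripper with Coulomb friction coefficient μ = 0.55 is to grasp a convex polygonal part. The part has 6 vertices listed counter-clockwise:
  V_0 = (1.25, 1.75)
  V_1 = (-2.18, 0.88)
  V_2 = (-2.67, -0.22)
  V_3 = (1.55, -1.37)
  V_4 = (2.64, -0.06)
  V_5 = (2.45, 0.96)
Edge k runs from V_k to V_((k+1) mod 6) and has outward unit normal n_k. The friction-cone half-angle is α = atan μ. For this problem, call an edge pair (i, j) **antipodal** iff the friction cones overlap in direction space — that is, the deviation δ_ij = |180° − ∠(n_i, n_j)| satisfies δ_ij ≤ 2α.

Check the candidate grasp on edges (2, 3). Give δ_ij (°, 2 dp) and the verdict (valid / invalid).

α = atan 0.55 = 28.81°;  2α = 57.62°
edge 2: e_2 = (+4.22, -1.15);  n_2 = (-0.2629, -0.9648)
edge 3: e_3 = (+1.09, +1.31);  n_3 = (+0.7687, -0.6396)
∠(n_2, n_3) = 65.48°
δ = |180° − 65.48°| = 114.52°
114.52° > 2α = 57.62°  →  invalid

δ = 114.52°, invalid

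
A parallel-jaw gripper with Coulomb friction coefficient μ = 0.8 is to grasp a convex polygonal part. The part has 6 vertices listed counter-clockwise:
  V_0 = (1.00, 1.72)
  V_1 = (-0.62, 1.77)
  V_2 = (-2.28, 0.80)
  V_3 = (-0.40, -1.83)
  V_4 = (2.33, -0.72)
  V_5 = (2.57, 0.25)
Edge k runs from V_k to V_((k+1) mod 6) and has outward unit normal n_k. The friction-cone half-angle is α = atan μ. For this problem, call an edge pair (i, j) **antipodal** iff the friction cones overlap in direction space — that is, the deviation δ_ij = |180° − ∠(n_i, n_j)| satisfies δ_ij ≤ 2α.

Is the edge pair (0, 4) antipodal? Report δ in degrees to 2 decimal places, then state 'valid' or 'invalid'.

α = atan 0.8 = 38.66°;  2α = 77.32°
edge 0: e_0 = (-1.62, +0.05);  n_0 = (+0.0308, +0.9995)
edge 4: e_4 = (+0.24, +0.97);  n_4 = (+0.9707, -0.2402)
∠(n_0, n_4) = 102.13°
δ = |180° − 102.13°| = 77.87°
77.87° > 2α = 77.32°  →  invalid

δ = 77.87°, invalid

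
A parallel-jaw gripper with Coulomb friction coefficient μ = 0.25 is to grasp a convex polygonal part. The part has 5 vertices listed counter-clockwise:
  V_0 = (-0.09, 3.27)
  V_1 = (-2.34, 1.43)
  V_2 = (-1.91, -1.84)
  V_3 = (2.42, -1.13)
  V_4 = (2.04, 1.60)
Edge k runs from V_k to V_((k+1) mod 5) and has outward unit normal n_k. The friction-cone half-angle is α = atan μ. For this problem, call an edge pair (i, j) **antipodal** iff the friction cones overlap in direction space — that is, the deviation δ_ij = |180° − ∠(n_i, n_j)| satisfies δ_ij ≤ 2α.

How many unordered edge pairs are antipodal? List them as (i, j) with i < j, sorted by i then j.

count = 1; pairs: (1,3)

α = atan 0.25 = 14.04°;  2α = 28.07°
n_0 = (-0.6331, +0.7741)
n_1 = (-0.9915, -0.1304)
n_2 = (+0.1618, -0.9868)
n_3 = (+0.9905, +0.1379)
n_4 = (+0.6170, +0.7870)
  (0,1): δ = 121.78°  ·
  (0,2): δ = 29.96°  ·
  (0,3): δ = 58.65°  ·
  (0,4): δ = 102.63°  ·
  (1,2): δ = 88.18°  ·
  (1,3): δ = 0.43°  ✓
  (1,4): δ = 44.41°  ·
  (2,3): δ = 91.39°  ·
  (2,4): δ = 47.41°  ·
  (3,4): δ = 136.02°  ·
antipodal pairs: 1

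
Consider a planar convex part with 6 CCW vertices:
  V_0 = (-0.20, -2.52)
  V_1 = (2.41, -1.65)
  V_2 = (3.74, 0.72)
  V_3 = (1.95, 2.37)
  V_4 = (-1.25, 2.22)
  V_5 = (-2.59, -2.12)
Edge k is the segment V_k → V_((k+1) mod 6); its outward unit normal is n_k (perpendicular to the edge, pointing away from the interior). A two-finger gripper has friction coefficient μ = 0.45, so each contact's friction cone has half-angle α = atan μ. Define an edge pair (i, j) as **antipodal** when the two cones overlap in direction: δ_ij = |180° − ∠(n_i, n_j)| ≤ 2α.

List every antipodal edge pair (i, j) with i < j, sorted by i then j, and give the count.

count = 4; pairs: (0,3), (1,4), (2,5), (3,5)

α = atan 0.45 = 24.23°;  2α = 48.46°
n_0 = (+0.3162, -0.9487)
n_1 = (+0.8721, -0.4894)
n_2 = (+0.6778, +0.7353)
n_3 = (-0.0468, +0.9989)
n_4 = (-0.9555, +0.2950)
n_5 = (-0.1651, -0.9863)
  (0,1): δ = 137.74°  ·
  (0,2): δ = 61.10°  ·
  (0,3): δ = 15.75°  ✓
  (0,4): δ = 54.41°  ·
  (0,5): δ = 152.06°  ·
  (1,2): δ = 103.37°  ·
  (1,3): δ = 58.02°  ·
  (1,4): δ = 12.14°  ✓
  (1,5): δ = 109.80°  ·
  (2,3): δ = 134.65°  ·
  (2,4): δ = 64.49°  ·
  (2,5): δ = 33.17°  ✓
  (3,4): δ = 109.84°  ·
  (3,5): δ = 12.18°  ✓
  (4,5): δ = 82.34°  ·
antipodal pairs: 4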